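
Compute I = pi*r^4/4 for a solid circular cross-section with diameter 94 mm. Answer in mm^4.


r = d / 2 = 94 / 2 = 47.0 mm
I = pi * r^4 / 4 = pi * 47.0^4 / 4
= 3832492.5 mm^4

3832492.5 mm^4


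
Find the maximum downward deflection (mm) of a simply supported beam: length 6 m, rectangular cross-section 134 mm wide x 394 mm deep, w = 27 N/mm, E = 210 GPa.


I = 134 * 394^3 / 12 = 682986654.67 mm^4
L = 6000.0 mm, w = 27 N/mm, E = 210000.0 MPa
delta = 5 * w * L^4 / (384 * E * I)
= 5 * 27 * 6000.0^4 / (384 * 210000.0 * 682986654.67)
= 3.1767 mm

3.1767 mm


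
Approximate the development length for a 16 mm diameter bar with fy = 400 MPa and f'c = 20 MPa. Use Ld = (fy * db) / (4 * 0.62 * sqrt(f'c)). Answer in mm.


Ld = (fy * db) / (4 * 0.62 * sqrt(f'c))
= (400 * 16) / (4 * 0.62 * sqrt(20))
= 6400 / 11.0909
= 577.05 mm

577.05 mm


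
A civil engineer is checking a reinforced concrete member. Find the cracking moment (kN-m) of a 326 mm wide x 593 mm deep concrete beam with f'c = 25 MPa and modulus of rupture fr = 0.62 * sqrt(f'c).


fr = 0.62 * sqrt(25) = 0.62 * 5.0 = 3.1 MPa
I = 326 * 593^3 / 12 = 5665006781.83 mm^4
y_t = 296.5 mm
M_cr = fr * I / y_t = 3.1 * 5665006781.83 / 296.5 N-mm
= 59.2294 kN-m

59.2294 kN-m


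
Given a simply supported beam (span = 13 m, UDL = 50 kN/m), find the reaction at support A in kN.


Total load = w * L = 50 * 13 = 650 kN
By symmetry, each reaction R = total / 2 = 650 / 2 = 325.0 kN

325.0 kN


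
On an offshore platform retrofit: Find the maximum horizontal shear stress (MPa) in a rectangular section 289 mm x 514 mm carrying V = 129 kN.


A = b * h = 289 * 514 = 148546 mm^2
V = 129 kN = 129000.0 N
tau_max = 1.5 * V / A = 1.5 * 129000.0 / 148546
= 1.3026 MPa

1.3026 MPa


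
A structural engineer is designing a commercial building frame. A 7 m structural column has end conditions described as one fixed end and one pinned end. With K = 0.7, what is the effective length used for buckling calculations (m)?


L_eff = K * L
= 0.7 * 7
= 4.9 m

4.9 m


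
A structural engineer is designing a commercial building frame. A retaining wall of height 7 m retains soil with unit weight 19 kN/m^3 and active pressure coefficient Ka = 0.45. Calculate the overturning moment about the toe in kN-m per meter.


Pa = 0.5 * Ka * gamma * H^2
= 0.5 * 0.45 * 19 * 7^2
= 209.475 kN/m
Arm = H / 3 = 7 / 3 = 2.3333 m
Mo = Pa * arm = Pa * H / 3 = 209.475 * 7 / 3 = 488.775 kN-m/m

488.775 kN-m/m


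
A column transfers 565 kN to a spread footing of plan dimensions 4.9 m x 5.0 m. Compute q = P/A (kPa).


A = 4.9 * 5.0 = 24.5 m^2
q = P / A = 565 / 24.5
= 23.0612 kPa

23.0612 kPa


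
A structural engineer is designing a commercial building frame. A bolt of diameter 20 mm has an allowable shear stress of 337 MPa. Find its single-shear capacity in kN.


A = pi * d^2 / 4 = pi * 20^2 / 4 = 314.1593 mm^2
V = f_v * A / 1000 = 337 * 314.1593 / 1000
= 105.8717 kN

105.8717 kN


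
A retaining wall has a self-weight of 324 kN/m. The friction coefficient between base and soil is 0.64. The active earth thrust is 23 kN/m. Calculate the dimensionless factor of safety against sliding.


Resisting force = mu * W = 0.64 * 324 = 207.36 kN/m
FOS = Resisting / Driving = 207.36 / 23
= 9.0157 (dimensionless)

9.0157 (dimensionless)


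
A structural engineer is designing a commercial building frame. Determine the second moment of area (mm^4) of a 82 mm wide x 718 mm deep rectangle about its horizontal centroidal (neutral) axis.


I = b * h^3 / 12
= 82 * 718^3 / 12
= 82 * 370146232 / 12
= 2529332585.33 mm^4

2529332585.33 mm^4


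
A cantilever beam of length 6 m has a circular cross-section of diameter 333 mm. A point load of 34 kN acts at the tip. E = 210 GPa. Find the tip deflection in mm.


I = pi * d^4 / 64 = pi * 333^4 / 64 = 603596666.66 mm^4
L = 6000.0 mm, P = 34000.0 N, E = 210000.0 MPa
delta = P * L^3 / (3 * E * I)
= 34000.0 * 6000.0^3 / (3 * 210000.0 * 603596666.66)
= 19.3128 mm

19.3128 mm


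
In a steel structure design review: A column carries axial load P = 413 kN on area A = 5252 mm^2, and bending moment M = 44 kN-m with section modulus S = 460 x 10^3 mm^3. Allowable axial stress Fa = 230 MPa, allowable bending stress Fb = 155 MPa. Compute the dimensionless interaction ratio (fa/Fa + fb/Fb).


f_a = P / A = 413000.0 / 5252 = 78.6367 MPa
f_b = M / S = 44000000.0 / 460000.0 = 95.6522 MPa
Ratio = f_a / Fa + f_b / Fb
= 78.6367 / 230 + 95.6522 / 155
= 0.959 (dimensionless)

0.959 (dimensionless)


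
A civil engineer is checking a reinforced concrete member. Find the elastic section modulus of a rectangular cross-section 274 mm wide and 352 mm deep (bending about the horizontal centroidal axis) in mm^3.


S = b * h^2 / 6
= 274 * 352^2 / 6
= 274 * 123904 / 6
= 5658282.67 mm^3

5658282.67 mm^3


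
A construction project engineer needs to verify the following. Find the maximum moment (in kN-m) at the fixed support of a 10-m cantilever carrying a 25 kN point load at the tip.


For a cantilever with a point load at the free end:
M_max = P * L = 25 * 10 = 250 kN-m

250 kN-m


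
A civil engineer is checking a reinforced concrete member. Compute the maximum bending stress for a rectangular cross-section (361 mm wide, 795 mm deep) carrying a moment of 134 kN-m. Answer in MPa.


I = b * h^3 / 12 = 361 * 795^3 / 12 = 15115667906.25 mm^4
y = h / 2 = 795 / 2 = 397.5 mm
M = 134 kN-m = 134000000.0 N-mm
sigma = M * y / I = 134000000.0 * 397.5 / 15115667906.25
= 3.52 MPa

3.52 MPa


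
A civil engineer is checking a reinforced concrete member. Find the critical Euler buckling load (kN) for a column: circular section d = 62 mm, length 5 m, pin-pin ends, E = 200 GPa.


I = pi * d^4 / 64 = 725331.7 mm^4
L = 5000.0 mm
P_cr = pi^2 * E * I / L^2
= 9.8696 * 200000.0 * 725331.7 / 5000.0^2
= 57269.9 N = 57.2699 kN

57.2699 kN


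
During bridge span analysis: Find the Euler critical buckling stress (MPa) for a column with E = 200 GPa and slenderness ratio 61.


sigma_cr = pi^2 * E / lambda^2
= 9.8696 * 200000.0 / 61^2
= 9.8696 * 200000.0 / 3721
= 530.4813 MPa

530.4813 MPa


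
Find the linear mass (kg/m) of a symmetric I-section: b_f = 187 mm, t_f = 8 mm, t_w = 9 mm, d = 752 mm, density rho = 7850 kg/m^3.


A_flanges = 2 * 187 * 8 = 2992 mm^2
A_web = (752 - 2 * 8) * 9 = 6624 mm^2
A_total = 2992 + 6624 = 9616 mm^2 = 0.009616 m^2
Weight = rho * A = 7850 * 0.009616 = 75.4856 kg/m

75.4856 kg/m


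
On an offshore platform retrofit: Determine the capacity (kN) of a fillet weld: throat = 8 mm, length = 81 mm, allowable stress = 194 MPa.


Strength = throat * length * allowable stress
= 8 * 81 * 194 N
= 125712 N
= 125.71 kN

125.71 kN


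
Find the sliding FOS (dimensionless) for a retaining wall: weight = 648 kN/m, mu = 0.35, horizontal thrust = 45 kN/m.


Resisting force = mu * W = 0.35 * 648 = 226.8 kN/m
FOS = Resisting / Driving = 226.8 / 45
= 5.04 (dimensionless)

5.04 (dimensionless)


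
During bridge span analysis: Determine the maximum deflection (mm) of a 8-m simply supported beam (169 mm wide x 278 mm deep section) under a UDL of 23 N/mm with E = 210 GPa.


I = 169 * 278^3 / 12 = 302579740.67 mm^4
L = 8000.0 mm, w = 23 N/mm, E = 210000.0 MPa
delta = 5 * w * L^4 / (384 * E * I)
= 5 * 23 * 8000.0^4 / (384 * 210000.0 * 302579740.67)
= 19.3049 mm

19.3049 mm


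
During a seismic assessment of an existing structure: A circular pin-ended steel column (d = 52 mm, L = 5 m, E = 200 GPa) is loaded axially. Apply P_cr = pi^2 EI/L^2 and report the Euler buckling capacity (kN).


I = pi * d^4 / 64 = 358908.11 mm^4
L = 5000.0 mm
P_cr = pi^2 * E * I / L^2
= 9.8696 * 200000.0 * 358908.11 / 5000.0^2
= 28338.25 N = 28.3382 kN

28.3382 kN


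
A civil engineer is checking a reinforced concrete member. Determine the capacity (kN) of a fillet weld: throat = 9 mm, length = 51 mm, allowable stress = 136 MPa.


Strength = throat * length * allowable stress
= 9 * 51 * 136 N
= 62424 N
= 62.42 kN

62.42 kN


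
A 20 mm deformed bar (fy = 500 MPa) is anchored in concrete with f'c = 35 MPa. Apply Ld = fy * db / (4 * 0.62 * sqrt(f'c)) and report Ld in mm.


Ld = (fy * db) / (4 * 0.62 * sqrt(f'c))
= (500 * 20) / (4 * 0.62 * sqrt(35))
= 10000 / 14.6719
= 681.58 mm

681.58 mm


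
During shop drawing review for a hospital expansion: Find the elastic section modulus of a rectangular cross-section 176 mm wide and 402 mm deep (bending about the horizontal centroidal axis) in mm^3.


S = b * h^2 / 6
= 176 * 402^2 / 6
= 176 * 161604 / 6
= 4740384.0 mm^3

4740384.0 mm^3


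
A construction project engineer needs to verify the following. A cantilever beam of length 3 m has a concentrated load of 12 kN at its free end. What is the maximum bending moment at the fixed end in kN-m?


For a cantilever with a point load at the free end:
M_max = P * L = 12 * 3 = 36 kN-m

36 kN-m


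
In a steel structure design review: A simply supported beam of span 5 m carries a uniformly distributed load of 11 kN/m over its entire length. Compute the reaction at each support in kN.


Total load = w * L = 11 * 5 = 55 kN
By symmetry, each reaction R = total / 2 = 55 / 2 = 27.5 kN

27.5 kN


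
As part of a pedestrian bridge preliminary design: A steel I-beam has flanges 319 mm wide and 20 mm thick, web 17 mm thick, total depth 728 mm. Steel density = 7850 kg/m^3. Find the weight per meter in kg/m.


A_flanges = 2 * 319 * 20 = 12760 mm^2
A_web = (728 - 2 * 20) * 17 = 11696 mm^2
A_total = 12760 + 11696 = 24456 mm^2 = 0.024456 m^2
Weight = rho * A = 7850 * 0.024456 = 191.9796 kg/m

191.9796 kg/m


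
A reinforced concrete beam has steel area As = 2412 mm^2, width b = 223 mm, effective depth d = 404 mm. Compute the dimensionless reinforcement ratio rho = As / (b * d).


rho = As / (b * d)
= 2412 / (223 * 404)
= 2412 / 90092
= 0.026773 (dimensionless)

0.026773 (dimensionless)


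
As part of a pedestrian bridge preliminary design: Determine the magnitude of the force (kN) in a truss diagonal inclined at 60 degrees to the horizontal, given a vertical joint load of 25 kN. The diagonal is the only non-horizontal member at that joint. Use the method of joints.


At the joint, only the diagonal has a vertical component, so vertical equilibrium gives:
F * sin(60) = 25
F = 25 / sin(60)
= 25 / 0.866025
= 28.87 kN

28.87 kN


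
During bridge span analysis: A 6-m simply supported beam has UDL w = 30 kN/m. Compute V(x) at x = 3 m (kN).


R_A = w * L / 2 = 30 * 6 / 2 = 90.0 kN
V(x) = R_A - w * x = 90.0 - 30 * 3
= 0.0 kN

0.0 kN


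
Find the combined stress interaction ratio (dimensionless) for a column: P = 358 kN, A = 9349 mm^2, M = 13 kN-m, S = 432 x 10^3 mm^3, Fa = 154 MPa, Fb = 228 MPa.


f_a = P / A = 358000.0 / 9349 = 38.2929 MPa
f_b = M / S = 13000000.0 / 432000.0 = 30.0926 MPa
Ratio = f_a / Fa + f_b / Fb
= 38.2929 / 154 + 30.0926 / 228
= 0.3806 (dimensionless)

0.3806 (dimensionless)


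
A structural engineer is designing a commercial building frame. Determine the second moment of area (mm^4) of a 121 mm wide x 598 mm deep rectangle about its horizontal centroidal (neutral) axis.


I = b * h^3 / 12
= 121 * 598^3 / 12
= 121 * 213847192 / 12
= 2156292519.33 mm^4

2156292519.33 mm^4


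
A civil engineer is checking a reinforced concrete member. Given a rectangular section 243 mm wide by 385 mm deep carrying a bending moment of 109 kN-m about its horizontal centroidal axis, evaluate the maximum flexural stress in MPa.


I = b * h^3 / 12 = 243 * 385^3 / 12 = 1155599156.25 mm^4
y = h / 2 = 385 / 2 = 192.5 mm
M = 109 kN-m = 109000000.0 N-mm
sigma = M * y / I = 109000000.0 * 192.5 / 1155599156.25
= 18.16 MPa

18.16 MPa


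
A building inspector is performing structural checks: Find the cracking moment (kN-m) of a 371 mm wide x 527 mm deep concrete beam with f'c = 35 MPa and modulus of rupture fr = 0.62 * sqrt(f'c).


fr = 0.62 * sqrt(35) = 0.62 * 5.9161 = 3.668 MPa
I = 371 * 527^3 / 12 = 4525061741.08 mm^4
y_t = 263.5 mm
M_cr = fr * I / y_t = 3.668 * 4525061741.08 / 263.5 N-mm
= 62.9897 kN-m

62.9897 kN-m


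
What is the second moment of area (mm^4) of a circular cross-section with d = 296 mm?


r = d / 2 = 296 / 2 = 148.0 mm
I = pi * r^4 / 4 = pi * 148.0^4 / 4
= 376822427.47 mm^4

376822427.47 mm^4


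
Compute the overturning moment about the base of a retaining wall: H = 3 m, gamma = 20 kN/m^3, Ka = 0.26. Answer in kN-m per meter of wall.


Pa = 0.5 * Ka * gamma * H^2
= 0.5 * 0.26 * 20 * 3^2
= 23.4 kN/m
Arm = H / 3 = 3 / 3 = 1.0 m
Mo = Pa * arm = Pa * H / 3 = 23.4 * 3 / 3 = 23.4 kN-m/m

23.4 kN-m/m


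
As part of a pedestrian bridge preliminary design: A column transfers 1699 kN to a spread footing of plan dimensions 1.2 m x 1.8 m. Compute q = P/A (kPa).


A = 1.2 * 1.8 = 2.16 m^2
q = P / A = 1699 / 2.16
= 786.5741 kPa

786.5741 kPa


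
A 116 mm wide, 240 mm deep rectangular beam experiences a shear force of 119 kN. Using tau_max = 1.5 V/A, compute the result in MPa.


A = b * h = 116 * 240 = 27840 mm^2
V = 119 kN = 119000.0 N
tau_max = 1.5 * V / A = 1.5 * 119000.0 / 27840
= 6.4116 MPa

6.4116 MPa


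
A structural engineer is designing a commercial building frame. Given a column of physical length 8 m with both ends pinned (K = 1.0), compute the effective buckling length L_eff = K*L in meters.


L_eff = K * L
= 1.0 * 8
= 8.0 m

8.0 m


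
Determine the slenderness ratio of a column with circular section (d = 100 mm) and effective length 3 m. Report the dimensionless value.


Radius of gyration r = d / 4 = 100 / 4 = 25.0 mm
L_eff = 3000.0 mm
Slenderness ratio = L / r = 3000.0 / 25.0 = 120.0 (dimensionless)

120.0 (dimensionless)


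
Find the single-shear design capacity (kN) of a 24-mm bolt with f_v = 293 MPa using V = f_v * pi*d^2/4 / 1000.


A = pi * d^2 / 4 = pi * 24^2 / 4 = 452.3893 mm^2
V = f_v * A / 1000 = 293 * 452.3893 / 1000
= 132.5501 kN

132.5501 kN


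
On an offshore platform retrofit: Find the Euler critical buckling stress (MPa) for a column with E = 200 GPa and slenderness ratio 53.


sigma_cr = pi^2 * E / lambda^2
= 9.8696 * 200000.0 / 53^2
= 9.8696 * 200000.0 / 2809
= 702.713 MPa

702.713 MPa


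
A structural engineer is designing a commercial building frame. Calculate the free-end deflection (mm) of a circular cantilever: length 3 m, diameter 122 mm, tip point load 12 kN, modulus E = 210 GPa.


I = pi * d^4 / 64 = pi * 122^4 / 64 = 10874498.09 mm^4
L = 3000.0 mm, P = 12000.0 N, E = 210000.0 MPa
delta = P * L^3 / (3 * E * I)
= 12000.0 * 3000.0^3 / (3 * 210000.0 * 10874498.09)
= 47.2928 mm

47.2928 mm


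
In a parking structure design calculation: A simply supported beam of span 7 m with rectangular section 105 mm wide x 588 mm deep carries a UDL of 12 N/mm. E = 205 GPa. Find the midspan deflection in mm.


I = 105 * 588^3 / 12 = 1778852880.0 mm^4
L = 7000.0 mm, w = 12 N/mm, E = 205000.0 MPa
delta = 5 * w * L^4 / (384 * E * I)
= 5 * 12 * 7000.0^4 / (384 * 205000.0 * 1778852880.0)
= 1.0288 mm

1.0288 mm


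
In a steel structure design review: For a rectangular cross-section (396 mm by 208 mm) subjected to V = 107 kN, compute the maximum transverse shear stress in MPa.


A = b * h = 396 * 208 = 82368 mm^2
V = 107 kN = 107000.0 N
tau_max = 1.5 * V / A = 1.5 * 107000.0 / 82368
= 1.9486 MPa

1.9486 MPa


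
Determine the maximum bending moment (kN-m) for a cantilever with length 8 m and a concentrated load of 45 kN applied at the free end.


For a cantilever with a point load at the free end:
M_max = P * L = 45 * 8 = 360 kN-m

360 kN-m


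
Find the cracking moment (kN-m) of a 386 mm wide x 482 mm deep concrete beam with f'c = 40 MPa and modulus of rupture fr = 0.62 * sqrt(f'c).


fr = 0.62 * sqrt(40) = 0.62 * 6.3246 = 3.9212 MPa
I = 386 * 482^3 / 12 = 3602028737.33 mm^4
y_t = 241.0 mm
M_cr = fr * I / y_t = 3.9212 * 3602028737.33 / 241.0 N-mm
= 58.6073 kN-m

58.6073 kN-m


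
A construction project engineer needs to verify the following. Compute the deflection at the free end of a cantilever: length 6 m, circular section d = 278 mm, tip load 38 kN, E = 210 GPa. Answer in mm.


I = pi * d^4 / 64 = pi * 278^4 / 64 = 293189952.0 mm^4
L = 6000.0 mm, P = 38000.0 N, E = 210000.0 MPa
delta = P * L^3 / (3 * E * I)
= 38000.0 * 6000.0^3 / (3 * 210000.0 * 293189952.0)
= 44.4373 mm

44.4373 mm


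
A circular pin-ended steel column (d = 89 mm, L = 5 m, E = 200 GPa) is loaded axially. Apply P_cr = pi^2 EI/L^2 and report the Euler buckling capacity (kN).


I = pi * d^4 / 64 = 3079852.55 mm^4
L = 5000.0 mm
P_cr = pi^2 * E * I / L^2
= 9.8696 * 200000.0 * 3079852.55 / 5000.0^2
= 243175.41 N = 243.1754 kN

243.1754 kN


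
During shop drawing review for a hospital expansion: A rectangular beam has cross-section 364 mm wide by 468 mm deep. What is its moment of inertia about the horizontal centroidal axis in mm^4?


I = b * h^3 / 12
= 364 * 468^3 / 12
= 364 * 102503232 / 12
= 3109264704.0 mm^4

3109264704.0 mm^4


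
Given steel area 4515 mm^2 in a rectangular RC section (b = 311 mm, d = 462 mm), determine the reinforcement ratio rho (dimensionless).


rho = As / (b * d)
= 4515 / (311 * 462)
= 4515 / 143682
= 0.031424 (dimensionless)

0.031424 (dimensionless)


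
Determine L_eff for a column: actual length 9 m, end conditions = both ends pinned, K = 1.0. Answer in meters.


L_eff = K * L
= 1.0 * 9
= 9.0 m

9.0 m


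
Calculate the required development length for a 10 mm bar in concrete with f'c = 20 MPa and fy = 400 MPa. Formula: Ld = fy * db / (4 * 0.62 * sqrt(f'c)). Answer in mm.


Ld = (fy * db) / (4 * 0.62 * sqrt(f'c))
= (400 * 10) / (4 * 0.62 * sqrt(20))
= 4000 / 11.0909
= 360.66 mm

360.66 mm


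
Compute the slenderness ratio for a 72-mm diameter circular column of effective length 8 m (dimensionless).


Radius of gyration r = d / 4 = 72 / 4 = 18.0 mm
L_eff = 8000.0 mm
Slenderness ratio = L / r = 8000.0 / 18.0 = 444.44 (dimensionless)

444.44 (dimensionless)


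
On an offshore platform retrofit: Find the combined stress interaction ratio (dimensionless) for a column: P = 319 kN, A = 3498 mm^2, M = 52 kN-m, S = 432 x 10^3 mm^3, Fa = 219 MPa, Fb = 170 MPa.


f_a = P / A = 319000.0 / 3498 = 91.195 MPa
f_b = M / S = 52000000.0 / 432000.0 = 120.3704 MPa
Ratio = f_a / Fa + f_b / Fb
= 91.195 / 219 + 120.3704 / 170
= 1.1245 (dimensionless)

1.1245 (dimensionless)


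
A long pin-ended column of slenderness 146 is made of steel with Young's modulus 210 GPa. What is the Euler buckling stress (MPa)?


sigma_cr = pi^2 * E / lambda^2
= 9.8696 * 210000.0 / 146^2
= 9.8696 * 210000.0 / 21316
= 97.2329 MPa

97.2329 MPa


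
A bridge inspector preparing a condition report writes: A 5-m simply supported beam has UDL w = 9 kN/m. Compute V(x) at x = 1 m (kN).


R_A = w * L / 2 = 9 * 5 / 2 = 22.5 kN
V(x) = R_A - w * x = 22.5 - 9 * 1
= 13.5 kN

13.5 kN


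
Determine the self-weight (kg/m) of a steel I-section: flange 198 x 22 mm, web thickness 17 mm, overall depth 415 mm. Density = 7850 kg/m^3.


A_flanges = 2 * 198 * 22 = 8712 mm^2
A_web = (415 - 2 * 22) * 17 = 6307 mm^2
A_total = 8712 + 6307 = 15019 mm^2 = 0.015019 m^2
Weight = rho * A = 7850 * 0.015019 = 117.8992 kg/m

117.8992 kg/m


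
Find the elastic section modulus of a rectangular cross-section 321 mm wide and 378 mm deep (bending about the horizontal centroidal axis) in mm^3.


S = b * h^2 / 6
= 321 * 378^2 / 6
= 321 * 142884 / 6
= 7644294.0 mm^3

7644294.0 mm^3


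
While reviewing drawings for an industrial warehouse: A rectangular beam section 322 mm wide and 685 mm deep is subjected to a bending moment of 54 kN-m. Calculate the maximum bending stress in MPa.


I = b * h^3 / 12 = 322 * 685^3 / 12 = 8624746520.83 mm^4
y = h / 2 = 685 / 2 = 342.5 mm
M = 54 kN-m = 54000000.0 N-mm
sigma = M * y / I = 54000000.0 * 342.5 / 8624746520.83
= 2.14 MPa

2.14 MPa


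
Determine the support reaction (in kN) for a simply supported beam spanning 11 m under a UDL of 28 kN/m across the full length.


Total load = w * L = 28 * 11 = 308 kN
By symmetry, each reaction R = total / 2 = 308 / 2 = 154.0 kN

154.0 kN


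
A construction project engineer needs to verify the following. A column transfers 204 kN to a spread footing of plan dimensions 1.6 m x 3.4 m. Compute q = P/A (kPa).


A = 1.6 * 3.4 = 5.44 m^2
q = P / A = 204 / 5.44
= 37.5 kPa

37.5 kPa


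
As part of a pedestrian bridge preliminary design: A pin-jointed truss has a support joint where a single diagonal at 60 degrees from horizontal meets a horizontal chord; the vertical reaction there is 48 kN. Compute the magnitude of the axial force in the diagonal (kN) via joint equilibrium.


At the joint, only the diagonal has a vertical component, so vertical equilibrium gives:
F * sin(60) = 48
F = 48 / sin(60)
= 48 / 0.866025
= 55.43 kN

55.43 kN


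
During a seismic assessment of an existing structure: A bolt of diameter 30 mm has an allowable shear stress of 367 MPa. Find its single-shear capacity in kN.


A = pi * d^2 / 4 = pi * 30^2 / 4 = 706.8583 mm^2
V = f_v * A / 1000 = 367 * 706.8583 / 1000
= 259.417 kN

259.417 kN


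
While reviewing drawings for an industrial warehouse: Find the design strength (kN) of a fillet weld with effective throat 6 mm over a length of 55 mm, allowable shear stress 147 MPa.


Strength = throat * length * allowable stress
= 6 * 55 * 147 N
= 48510 N
= 48.51 kN

48.51 kN


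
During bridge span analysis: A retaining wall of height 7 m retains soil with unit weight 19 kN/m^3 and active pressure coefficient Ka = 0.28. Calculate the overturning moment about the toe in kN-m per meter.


Pa = 0.5 * Ka * gamma * H^2
= 0.5 * 0.28 * 19 * 7^2
= 130.34 kN/m
Arm = H / 3 = 7 / 3 = 2.3333 m
Mo = Pa * arm = Pa * H / 3 = 130.34 * 7 / 3 = 304.1267 kN-m/m

304.1267 kN-m/m


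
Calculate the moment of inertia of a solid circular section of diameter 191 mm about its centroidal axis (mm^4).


r = d / 2 = 191 / 2 = 95.5 mm
I = pi * r^4 / 4 = pi * 95.5^4 / 4
= 65328602.47 mm^4

65328602.47 mm^4


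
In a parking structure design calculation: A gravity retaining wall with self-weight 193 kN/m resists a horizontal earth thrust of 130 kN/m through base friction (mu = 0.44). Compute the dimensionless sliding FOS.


Resisting force = mu * W = 0.44 * 193 = 84.92 kN/m
FOS = Resisting / Driving = 84.92 / 130
= 0.6532 (dimensionless)

0.6532 (dimensionless)


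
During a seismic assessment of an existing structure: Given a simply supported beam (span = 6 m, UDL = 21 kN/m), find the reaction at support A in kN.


Total load = w * L = 21 * 6 = 126 kN
By symmetry, each reaction R = total / 2 = 126 / 2 = 63.0 kN

63.0 kN


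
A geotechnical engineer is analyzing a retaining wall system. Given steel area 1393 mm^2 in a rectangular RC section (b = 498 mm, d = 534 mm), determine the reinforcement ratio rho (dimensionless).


rho = As / (b * d)
= 1393 / (498 * 534)
= 1393 / 265932
= 0.005238 (dimensionless)

0.005238 (dimensionless)


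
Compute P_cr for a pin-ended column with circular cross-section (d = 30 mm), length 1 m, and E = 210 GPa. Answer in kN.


I = pi * d^4 / 64 = 39760.78 mm^4
L = 1000.0 mm
P_cr = pi^2 * E * I / L^2
= 9.8696 * 210000.0 * 39760.78 / 1000.0^2
= 82408.87 N = 82.4089 kN

82.4089 kN


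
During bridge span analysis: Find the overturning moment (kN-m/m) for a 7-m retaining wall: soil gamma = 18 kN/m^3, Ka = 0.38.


Pa = 0.5 * Ka * gamma * H^2
= 0.5 * 0.38 * 18 * 7^2
= 167.58 kN/m
Arm = H / 3 = 7 / 3 = 2.3333 m
Mo = Pa * arm = Pa * H / 3 = 167.58 * 7 / 3 = 391.02 kN-m/m

391.02 kN-m/m


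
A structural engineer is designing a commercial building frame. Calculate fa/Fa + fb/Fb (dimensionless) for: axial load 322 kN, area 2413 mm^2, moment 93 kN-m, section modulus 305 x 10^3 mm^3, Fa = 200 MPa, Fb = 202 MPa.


f_a = P / A = 322000.0 / 2413 = 133.4438 MPa
f_b = M / S = 93000000.0 / 305000.0 = 304.918 MPa
Ratio = f_a / Fa + f_b / Fb
= 133.4438 / 200 + 304.918 / 202
= 2.1767 (dimensionless)

2.1767 (dimensionless)


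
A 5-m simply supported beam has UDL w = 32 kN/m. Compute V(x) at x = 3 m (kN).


R_A = w * L / 2 = 32 * 5 / 2 = 80.0 kN
V(x) = R_A - w * x = 80.0 - 32 * 3
= -16.0 kN

-16.0 kN


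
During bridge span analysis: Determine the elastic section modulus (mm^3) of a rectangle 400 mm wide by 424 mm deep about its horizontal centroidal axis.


S = b * h^2 / 6
= 400 * 424^2 / 6
= 400 * 179776 / 6
= 11985066.67 mm^3

11985066.67 mm^3


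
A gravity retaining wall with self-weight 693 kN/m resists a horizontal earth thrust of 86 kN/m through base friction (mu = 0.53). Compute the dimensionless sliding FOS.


Resisting force = mu * W = 0.53 * 693 = 367.29 kN/m
FOS = Resisting / Driving = 367.29 / 86
= 4.2708 (dimensionless)

4.2708 (dimensionless)


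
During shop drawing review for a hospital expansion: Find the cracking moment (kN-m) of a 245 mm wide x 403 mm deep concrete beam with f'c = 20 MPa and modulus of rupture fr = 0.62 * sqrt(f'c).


fr = 0.62 * sqrt(20) = 0.62 * 4.4721 = 2.7727 MPa
I = 245 * 403^3 / 12 = 1336287717.92 mm^4
y_t = 201.5 mm
M_cr = fr * I / y_t = 2.7727 * 1336287717.92 / 201.5 N-mm
= 18.3879 kN-m

18.3879 kN-m


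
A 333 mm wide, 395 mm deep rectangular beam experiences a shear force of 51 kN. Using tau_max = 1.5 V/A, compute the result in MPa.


A = b * h = 333 * 395 = 131535 mm^2
V = 51 kN = 51000.0 N
tau_max = 1.5 * V / A = 1.5 * 51000.0 / 131535
= 0.5816 MPa

0.5816 MPa


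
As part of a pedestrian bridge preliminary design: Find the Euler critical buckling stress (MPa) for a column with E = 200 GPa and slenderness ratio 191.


sigma_cr = pi^2 * E / lambda^2
= 9.8696 * 200000.0 / 191^2
= 9.8696 * 200000.0 / 36481
= 54.1082 MPa

54.1082 MPa


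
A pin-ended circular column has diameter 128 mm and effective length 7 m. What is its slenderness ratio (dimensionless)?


Radius of gyration r = d / 4 = 128 / 4 = 32.0 mm
L_eff = 7000.0 mm
Slenderness ratio = L / r = 7000.0 / 32.0 = 218.75 (dimensionless)

218.75 (dimensionless)


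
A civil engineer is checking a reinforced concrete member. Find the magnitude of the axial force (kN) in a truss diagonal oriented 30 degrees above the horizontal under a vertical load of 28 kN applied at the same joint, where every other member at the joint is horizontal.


At the joint, only the diagonal has a vertical component, so vertical equilibrium gives:
F * sin(30) = 28
F = 28 / sin(30)
= 28 / 0.5
= 56.0 kN

56.0 kN


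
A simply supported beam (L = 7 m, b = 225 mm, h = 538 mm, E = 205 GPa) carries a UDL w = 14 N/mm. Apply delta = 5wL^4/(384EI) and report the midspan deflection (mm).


I = 225 * 538^3 / 12 = 2919766350.0 mm^4
L = 7000.0 mm, w = 14 N/mm, E = 205000.0 MPa
delta = 5 * w * L^4 / (384 * E * I)
= 5 * 14 * 7000.0^4 / (384 * 205000.0 * 2919766350.0)
= 0.7312 mm

0.7312 mm


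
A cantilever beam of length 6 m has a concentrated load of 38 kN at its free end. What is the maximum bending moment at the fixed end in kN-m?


For a cantilever with a point load at the free end:
M_max = P * L = 38 * 6 = 228 kN-m

228 kN-m


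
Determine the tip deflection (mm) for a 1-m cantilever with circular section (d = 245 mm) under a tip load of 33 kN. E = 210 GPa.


I = pi * d^4 / 64 = pi * 245^4 / 64 = 176861879.6 mm^4
L = 1000.0 mm, P = 33000.0 N, E = 210000.0 MPa
delta = P * L^3 / (3 * E * I)
= 33000.0 * 1000.0^3 / (3 * 210000.0 * 176861879.6)
= 0.2962 mm

0.2962 mm


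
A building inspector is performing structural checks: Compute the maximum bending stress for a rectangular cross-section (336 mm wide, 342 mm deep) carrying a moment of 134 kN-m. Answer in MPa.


I = b * h^3 / 12 = 336 * 342^3 / 12 = 1120047264.0 mm^4
y = h / 2 = 342 / 2 = 171.0 mm
M = 134 kN-m = 134000000.0 N-mm
sigma = M * y / I = 134000000.0 * 171.0 / 1120047264.0
= 20.46 MPa

20.46 MPa


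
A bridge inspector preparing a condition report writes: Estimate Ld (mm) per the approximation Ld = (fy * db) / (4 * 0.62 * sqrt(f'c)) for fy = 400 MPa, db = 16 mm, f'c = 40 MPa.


Ld = (fy * db) / (4 * 0.62 * sqrt(f'c))
= (400 * 16) / (4 * 0.62 * sqrt(40))
= 6400 / 15.6849
= 408.04 mm

408.04 mm


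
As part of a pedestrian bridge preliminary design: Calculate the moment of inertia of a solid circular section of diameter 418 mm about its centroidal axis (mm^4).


r = d / 2 = 418 / 2 = 209.0 mm
I = pi * r^4 / 4 = pi * 209.0^4 / 4
= 1498563070.0 mm^4

1498563070.0 mm^4


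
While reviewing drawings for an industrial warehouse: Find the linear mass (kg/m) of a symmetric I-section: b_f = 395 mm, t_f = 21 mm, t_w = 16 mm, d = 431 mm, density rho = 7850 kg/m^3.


A_flanges = 2 * 395 * 21 = 16590 mm^2
A_web = (431 - 2 * 21) * 16 = 6224 mm^2
A_total = 16590 + 6224 = 22814 mm^2 = 0.022814 m^2
Weight = rho * A = 7850 * 0.022814 = 179.0899 kg/m

179.0899 kg/m


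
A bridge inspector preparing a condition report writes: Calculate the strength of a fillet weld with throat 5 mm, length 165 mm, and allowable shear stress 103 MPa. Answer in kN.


Strength = throat * length * allowable stress
= 5 * 165 * 103 N
= 84975 N
= 84.97 kN

84.97 kN


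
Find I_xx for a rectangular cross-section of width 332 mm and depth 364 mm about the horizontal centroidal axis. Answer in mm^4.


I = b * h^3 / 12
= 332 * 364^3 / 12
= 332 * 48228544 / 12
= 1334323050.67 mm^4

1334323050.67 mm^4


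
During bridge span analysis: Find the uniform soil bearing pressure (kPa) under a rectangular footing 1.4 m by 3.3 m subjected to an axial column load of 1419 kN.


A = 1.4 * 3.3 = 4.62 m^2
q = P / A = 1419 / 4.62
= 307.1429 kPa

307.1429 kPa


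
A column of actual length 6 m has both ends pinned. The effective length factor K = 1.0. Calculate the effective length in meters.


L_eff = K * L
= 1.0 * 6
= 6.0 m

6.0 m


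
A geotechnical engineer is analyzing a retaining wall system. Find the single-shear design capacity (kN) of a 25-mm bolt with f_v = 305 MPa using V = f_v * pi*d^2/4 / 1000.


A = pi * d^2 / 4 = pi * 25^2 / 4 = 490.8739 mm^2
V = f_v * A / 1000 = 305 * 490.8739 / 1000
= 149.7165 kN

149.7165 kN


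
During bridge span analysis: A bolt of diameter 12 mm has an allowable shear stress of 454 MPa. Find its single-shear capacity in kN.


A = pi * d^2 / 4 = pi * 12^2 / 4 = 113.0973 mm^2
V = f_v * A / 1000 = 454 * 113.0973 / 1000
= 51.3462 kN

51.3462 kN


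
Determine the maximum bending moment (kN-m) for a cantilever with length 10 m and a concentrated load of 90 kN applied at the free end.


For a cantilever with a point load at the free end:
M_max = P * L = 90 * 10 = 900 kN-m

900 kN-m


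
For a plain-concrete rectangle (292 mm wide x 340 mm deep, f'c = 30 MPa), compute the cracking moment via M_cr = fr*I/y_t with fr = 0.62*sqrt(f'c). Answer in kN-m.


fr = 0.62 * sqrt(30) = 0.62 * 5.4772 = 3.3959 MPa
I = 292 * 340^3 / 12 = 956397333.33 mm^4
y_t = 170.0 mm
M_cr = fr * I / y_t = 3.3959 * 956397333.33 / 170.0 N-mm
= 19.1048 kN-m

19.1048 kN-m


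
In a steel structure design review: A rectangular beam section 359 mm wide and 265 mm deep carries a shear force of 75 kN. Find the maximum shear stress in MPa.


A = b * h = 359 * 265 = 95135 mm^2
V = 75 kN = 75000.0 N
tau_max = 1.5 * V / A = 1.5 * 75000.0 / 95135
= 1.1825 MPa

1.1825 MPa


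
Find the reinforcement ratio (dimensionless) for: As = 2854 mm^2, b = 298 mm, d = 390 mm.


rho = As / (b * d)
= 2854 / (298 * 390)
= 2854 / 116220
= 0.024557 (dimensionless)

0.024557 (dimensionless)


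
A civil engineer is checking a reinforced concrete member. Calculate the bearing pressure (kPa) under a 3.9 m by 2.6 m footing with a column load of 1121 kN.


A = 3.9 * 2.6 = 10.14 m^2
q = P / A = 1121 / 10.14
= 110.5523 kPa

110.5523 kPa


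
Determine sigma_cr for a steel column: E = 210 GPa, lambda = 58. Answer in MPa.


sigma_cr = pi^2 * E / lambda^2
= 9.8696 * 210000.0 / 58^2
= 9.8696 * 210000.0 / 3364
= 616.1168 MPa

616.1168 MPa


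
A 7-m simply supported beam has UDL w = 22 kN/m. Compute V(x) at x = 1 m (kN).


R_A = w * L / 2 = 22 * 7 / 2 = 77.0 kN
V(x) = R_A - w * x = 77.0 - 22 * 1
= 55.0 kN

55.0 kN


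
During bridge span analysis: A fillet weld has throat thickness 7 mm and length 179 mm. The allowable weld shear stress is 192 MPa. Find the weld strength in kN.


Strength = throat * length * allowable stress
= 7 * 179 * 192 N
= 240576 N
= 240.58 kN

240.58 kN


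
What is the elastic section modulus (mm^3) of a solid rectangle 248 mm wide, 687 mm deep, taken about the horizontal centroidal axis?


S = b * h^2 / 6
= 248 * 687^2 / 6
= 248 * 471969 / 6
= 19508052.0 mm^3

19508052.0 mm^3


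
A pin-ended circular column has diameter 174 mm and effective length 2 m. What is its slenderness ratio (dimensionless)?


Radius of gyration r = d / 4 = 174 / 4 = 43.5 mm
L_eff = 2000.0 mm
Slenderness ratio = L / r = 2000.0 / 43.5 = 45.98 (dimensionless)

45.98 (dimensionless)


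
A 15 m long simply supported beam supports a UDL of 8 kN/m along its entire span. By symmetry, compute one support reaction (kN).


Total load = w * L = 8 * 15 = 120 kN
By symmetry, each reaction R = total / 2 = 120 / 2 = 60.0 kN

60.0 kN


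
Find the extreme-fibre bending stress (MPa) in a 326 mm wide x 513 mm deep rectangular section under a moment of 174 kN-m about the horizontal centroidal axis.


I = b * h^3 / 12 = 326 * 513^3 / 12 = 3667654768.5 mm^4
y = h / 2 = 513 / 2 = 256.5 mm
M = 174 kN-m = 174000000.0 N-mm
sigma = M * y / I = 174000000.0 * 256.5 / 3667654768.5
= 12.17 MPa

12.17 MPa


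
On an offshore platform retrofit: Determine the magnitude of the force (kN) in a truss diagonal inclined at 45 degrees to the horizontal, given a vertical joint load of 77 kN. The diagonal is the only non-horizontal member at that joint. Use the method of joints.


At the joint, only the diagonal has a vertical component, so vertical equilibrium gives:
F * sin(45) = 77
F = 77 / sin(45)
= 77 / 0.707107
= 108.89 kN

108.89 kN


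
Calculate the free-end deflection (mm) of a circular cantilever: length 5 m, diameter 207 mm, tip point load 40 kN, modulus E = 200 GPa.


I = pi * d^4 / 64 = pi * 207^4 / 64 = 90126245.71 mm^4
L = 5000.0 mm, P = 40000.0 N, E = 200000.0 MPa
delta = P * L^3 / (3 * E * I)
= 40000.0 * 5000.0^3 / (3 * 200000.0 * 90126245.71)
= 92.4629 mm

92.4629 mm


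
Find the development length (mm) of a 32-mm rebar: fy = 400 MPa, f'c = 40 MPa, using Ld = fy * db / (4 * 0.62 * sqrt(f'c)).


Ld = (fy * db) / (4 * 0.62 * sqrt(f'c))
= (400 * 32) / (4 * 0.62 * sqrt(40))
= 12800 / 15.6849
= 816.07 mm

816.07 mm


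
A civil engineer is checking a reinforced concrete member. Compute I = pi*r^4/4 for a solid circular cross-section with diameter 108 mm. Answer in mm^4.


r = d / 2 = 108 / 2 = 54.0 mm
I = pi * r^4 / 4 = pi * 54.0^4 / 4
= 6678284.57 mm^4

6678284.57 mm^4


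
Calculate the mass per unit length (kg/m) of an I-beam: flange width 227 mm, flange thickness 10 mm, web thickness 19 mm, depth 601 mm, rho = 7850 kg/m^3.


A_flanges = 2 * 227 * 10 = 4540 mm^2
A_web = (601 - 2 * 10) * 19 = 11039 mm^2
A_total = 4540 + 11039 = 15579 mm^2 = 0.015579 m^2
Weight = rho * A = 7850 * 0.015579 = 122.2952 kg/m

122.2952 kg/m


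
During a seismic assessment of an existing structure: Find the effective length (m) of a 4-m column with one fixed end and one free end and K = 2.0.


L_eff = K * L
= 2.0 * 4
= 8.0 m

8.0 m


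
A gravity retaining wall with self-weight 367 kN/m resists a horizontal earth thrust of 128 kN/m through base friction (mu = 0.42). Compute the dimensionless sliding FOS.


Resisting force = mu * W = 0.42 * 367 = 154.14 kN/m
FOS = Resisting / Driving = 154.14 / 128
= 1.2042 (dimensionless)

1.2042 (dimensionless)


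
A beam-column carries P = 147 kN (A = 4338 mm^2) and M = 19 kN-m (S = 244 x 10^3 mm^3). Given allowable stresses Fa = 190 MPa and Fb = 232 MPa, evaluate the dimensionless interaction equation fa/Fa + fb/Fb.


f_a = P / A = 147000.0 / 4338 = 33.8866 MPa
f_b = M / S = 19000000.0 / 244000.0 = 77.8689 MPa
Ratio = f_a / Fa + f_b / Fb
= 33.8866 / 190 + 77.8689 / 232
= 0.514 (dimensionless)

0.514 (dimensionless)


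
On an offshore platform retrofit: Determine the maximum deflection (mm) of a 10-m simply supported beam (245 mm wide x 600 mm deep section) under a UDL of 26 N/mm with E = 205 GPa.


I = 245 * 600^3 / 12 = 4410000000.0 mm^4
L = 10000.0 mm, w = 26 N/mm, E = 205000.0 MPa
delta = 5 * w * L^4 / (384 * E * I)
= 5 * 26 * 10000.0^4 / (384 * 205000.0 * 4410000000.0)
= 3.7447 mm

3.7447 mm


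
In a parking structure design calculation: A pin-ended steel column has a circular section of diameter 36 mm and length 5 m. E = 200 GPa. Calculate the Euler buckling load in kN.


I = pi * d^4 / 64 = 82447.96 mm^4
L = 5000.0 mm
P_cr = pi^2 * E * I / L^2
= 9.8696 * 200000.0 * 82447.96 / 5000.0^2
= 6509.83 N = 6.5098 kN

6.5098 kN


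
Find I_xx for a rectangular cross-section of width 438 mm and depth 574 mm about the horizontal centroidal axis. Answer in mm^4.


I = b * h^3 / 12
= 438 * 574^3 / 12
= 438 * 189119224 / 12
= 6902851676.0 mm^4

6902851676.0 mm^4


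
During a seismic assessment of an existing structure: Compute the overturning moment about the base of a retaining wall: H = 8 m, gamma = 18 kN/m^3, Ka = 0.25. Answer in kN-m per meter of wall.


Pa = 0.5 * Ka * gamma * H^2
= 0.5 * 0.25 * 18 * 8^2
= 144.0 kN/m
Arm = H / 3 = 8 / 3 = 2.6667 m
Mo = Pa * arm = Pa * H / 3 = 144.0 * 8 / 3 = 384.0 kN-m/m

384.0 kN-m/m


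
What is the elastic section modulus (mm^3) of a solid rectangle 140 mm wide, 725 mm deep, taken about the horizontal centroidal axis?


S = b * h^2 / 6
= 140 * 725^2 / 6
= 140 * 525625 / 6
= 12264583.33 mm^3

12264583.33 mm^3


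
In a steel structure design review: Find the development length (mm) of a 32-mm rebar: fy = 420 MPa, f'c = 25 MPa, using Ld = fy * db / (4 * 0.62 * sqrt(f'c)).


Ld = (fy * db) / (4 * 0.62 * sqrt(f'c))
= (420 * 32) / (4 * 0.62 * sqrt(25))
= 13440 / 12.4
= 1083.87 mm

1083.87 mm


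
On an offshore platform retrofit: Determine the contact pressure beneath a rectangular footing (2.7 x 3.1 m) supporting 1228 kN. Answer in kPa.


A = 2.7 * 3.1 = 8.37 m^2
q = P / A = 1228 / 8.37
= 146.7145 kPa

146.7145 kPa


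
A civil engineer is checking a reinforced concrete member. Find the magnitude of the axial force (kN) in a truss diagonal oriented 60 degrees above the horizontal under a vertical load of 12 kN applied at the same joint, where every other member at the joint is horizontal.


At the joint, only the diagonal has a vertical component, so vertical equilibrium gives:
F * sin(60) = 12
F = 12 / sin(60)
= 12 / 0.866025
= 13.86 kN

13.86 kN


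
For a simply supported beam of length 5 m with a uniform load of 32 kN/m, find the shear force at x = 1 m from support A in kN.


R_A = w * L / 2 = 32 * 5 / 2 = 80.0 kN
V(x) = R_A - w * x = 80.0 - 32 * 1
= 48.0 kN

48.0 kN


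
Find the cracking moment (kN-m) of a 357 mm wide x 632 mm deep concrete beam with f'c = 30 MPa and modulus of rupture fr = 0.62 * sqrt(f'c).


fr = 0.62 * sqrt(30) = 0.62 * 5.4772 = 3.3959 MPa
I = 357 * 632^3 / 12 = 7509970048.0 mm^4
y_t = 316.0 mm
M_cr = fr * I / y_t = 3.3959 * 7509970048.0 / 316.0 N-mm
= 80.7056 kN-m

80.7056 kN-m


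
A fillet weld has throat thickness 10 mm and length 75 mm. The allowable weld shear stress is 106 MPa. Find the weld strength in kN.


Strength = throat * length * allowable stress
= 10 * 75 * 106 N
= 79500 N
= 79.5 kN

79.5 kN


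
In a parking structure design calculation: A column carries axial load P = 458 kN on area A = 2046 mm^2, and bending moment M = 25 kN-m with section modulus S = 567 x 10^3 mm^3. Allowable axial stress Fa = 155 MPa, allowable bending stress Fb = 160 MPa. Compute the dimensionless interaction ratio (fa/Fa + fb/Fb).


f_a = P / A = 458000.0 / 2046 = 223.8514 MPa
f_b = M / S = 25000000.0 / 567000.0 = 44.0917 MPa
Ratio = f_a / Fa + f_b / Fb
= 223.8514 / 155 + 44.0917 / 160
= 1.7198 (dimensionless)

1.7198 (dimensionless)
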